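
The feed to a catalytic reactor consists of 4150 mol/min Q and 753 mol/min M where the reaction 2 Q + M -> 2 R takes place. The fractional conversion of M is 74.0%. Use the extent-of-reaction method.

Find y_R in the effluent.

0.256

M reacted = 0.74 × 753 = 557.2 mol/min; ν_M = −1, so ξ = 557.2/1 = 557.2 mol/min.
Outlet amounts (n = n₀ + ν ξ):
  Q: 4150 − 2(557.2) = 3036
  M: 753 − 1(557.2) = 195.8
  R: 0 + 2(557.2) = 1114
Total out = 4346 mol/min; y_R = 1114 / 4346 = 0.2564.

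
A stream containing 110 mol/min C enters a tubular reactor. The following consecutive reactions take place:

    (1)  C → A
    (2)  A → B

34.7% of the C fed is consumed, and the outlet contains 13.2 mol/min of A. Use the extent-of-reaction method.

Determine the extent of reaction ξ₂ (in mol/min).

ξ₂ = 25 mol/min

Conversion of C: C consumed = 1ξ₁ = 0.347 × 110 → ξ₁ = 38.17 mol/min.
A balance: n_A = 0 + 1ξ₁ − 1ξ₂ = 13.2 → ξ₂ = (1·38.17 − 13.2)/1 = 24.97 mol/min.
Outlet amounts (n = n₀ + Σ ν·ξ):
  C: 110 − 1(38.17) = 71.83
  A: 0 + 1(38.17) − 1(24.97) = 13.2
  B: 0 + 1(24.97) = 24.97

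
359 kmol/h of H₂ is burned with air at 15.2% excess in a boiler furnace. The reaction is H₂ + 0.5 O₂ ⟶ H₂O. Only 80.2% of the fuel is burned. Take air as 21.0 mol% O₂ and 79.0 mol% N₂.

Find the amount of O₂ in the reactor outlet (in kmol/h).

62.8 kmol/h

Stoichiometric O₂ = 0.5 × 359 = 179.5 kmol/h; O₂ fed = 179.5 × 1.152 = 206.8 kmol/h.
N₂ fed = 206.8 × 79/21 = 777.9 kmol/h.
Fuel reacted = 0.802 × 359 → ξ = 287.9 kmol/h.
Outlet (n = n₀ + ν ξ):
  H₂: 359 − 1(287.9) = 71.08
  O₂: 206.8 − 0.5(287.9) = 62.82
  N₂: 777.9 (inert)
  H₂O: 0 + 1(287.9) = 287.9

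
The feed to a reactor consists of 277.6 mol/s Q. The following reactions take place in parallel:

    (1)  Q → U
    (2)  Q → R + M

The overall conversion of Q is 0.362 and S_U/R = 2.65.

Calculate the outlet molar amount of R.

Conversion of Q: Q consumed = 0.362 × 277.6 = 100.5 mol/s = 1ξ₁ + 1ξ₂.
Selectivity: 1ξ₁ / (1ξ₂) = 2.65 → ξ₁ = 2.65 ξ₂.
Substitute: (1·2.65 + 1) ξ₂ = 100.5 → ξ₂ = 27.53 mol/s, ξ₁ = 72.96 mol/s.
Outlet amounts (n = n₀ + Σ ν·ξ):
  Q: 277.6 − 1(72.96) − 1(27.53) = 177.1
  U: 0 + 1(72.96) = 72.96
  R: 0 + 1(27.53) = 27.53
  M: 0 + 1(27.53) = 27.53

27.5 mol/s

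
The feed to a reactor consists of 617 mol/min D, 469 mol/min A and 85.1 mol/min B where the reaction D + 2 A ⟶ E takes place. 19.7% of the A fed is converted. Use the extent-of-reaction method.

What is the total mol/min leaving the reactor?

1080 mol/min

A reacted = 0.197 × 469 = 92.39 mol/min; ν_A = −2, so ξ = 92.39/2 = 46.2 mol/min.
Outlet amounts (n = n₀ + ν ξ):
  D: 617 − 1(46.2) = 570.8
  A: 469 − 2(46.2) = 376.6
  E: 0 + 1(46.2) = 46.2
  B: 85.1 (inert)
Total out = 570.8 + 376.6 + 46.2 + 85.1 = 1079 mol/min.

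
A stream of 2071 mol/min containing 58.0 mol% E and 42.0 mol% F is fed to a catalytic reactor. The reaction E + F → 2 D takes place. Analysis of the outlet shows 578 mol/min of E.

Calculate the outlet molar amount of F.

247 mol/min

For E: n = n₀ − 1ξ → 578 = 1201 − 1ξ, giving ξ = 623.2 mol/min.
Outlet amounts (n = n₀ + ν ξ):
  E: 1201 − 1(623.2) = 578
  F: 869.8 − 1(623.2) = 246.6
  D: 0 + 2(623.2) = 1246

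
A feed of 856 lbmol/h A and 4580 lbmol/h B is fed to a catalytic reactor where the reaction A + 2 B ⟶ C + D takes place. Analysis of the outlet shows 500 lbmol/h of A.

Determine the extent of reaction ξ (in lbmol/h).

ξ = 356 lbmol/h

For A: n = n₀ − 1ξ → 500 = 856 − 1ξ, giving ξ = 356 lbmol/h.
Outlet amounts (n = n₀ + ν ξ):
  A: 856 − 1(356) = 500
  B: 4580 − 2(356) = 3868
  C: 0 + 1(356) = 356
  D: 0 + 1(356) = 356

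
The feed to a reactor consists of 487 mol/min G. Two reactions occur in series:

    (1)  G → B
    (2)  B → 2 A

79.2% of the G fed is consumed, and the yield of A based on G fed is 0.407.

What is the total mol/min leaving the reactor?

586 mol/min

Conversion of G: G consumed = 1ξ₁ = 0.792 × 487 → ξ₁ = 385.7 mol/min.
Yield of A: 2ξ₂ / 487 = 0.407 → ξ₂ = 99.1 mol/min.
Outlet amounts (n = n₀ + Σ ν·ξ):
  G: 487 − 1(385.7) = 101.3
  B: 0 + 1(385.7) − 1(99.1) = 286.6
  A: 0 + 2(99.1) = 198.2
Total out = 101.3 + 286.6 + 198.2 = 586.1 mol/min.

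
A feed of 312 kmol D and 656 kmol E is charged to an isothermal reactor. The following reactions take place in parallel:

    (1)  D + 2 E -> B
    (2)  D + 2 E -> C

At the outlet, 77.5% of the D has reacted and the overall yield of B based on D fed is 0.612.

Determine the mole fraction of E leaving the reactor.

Yield of B: 1ξ₁ / 312 = 0.612 → ξ₁ = 190.9 kmol.
Conversion of D: 1ξ₁ + 1ξ₂ = 0.775 × 312 = 241.8 → ξ₂ = 50.86 kmol.
Outlet amounts (n = n₀ + Σ ν·ξ):
  D: 312 − 1(190.9) − 1(50.86) = 70.2
  E: 656 − 2(190.9) − 2(50.86) = 172.4
  B: 0 + 1(190.9) = 190.9
  C: 0 + 1(50.86) = 50.86
Total out = 484.4 kmol; y_E = 172.4 / 484.4 = 0.3559.

0.356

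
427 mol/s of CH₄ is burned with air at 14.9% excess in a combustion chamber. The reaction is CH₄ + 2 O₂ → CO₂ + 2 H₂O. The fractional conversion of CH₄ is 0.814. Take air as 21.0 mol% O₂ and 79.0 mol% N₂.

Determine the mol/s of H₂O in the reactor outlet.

695 mol/s

Stoichiometric O₂ = 2 × 427 = 854 mol/s; O₂ fed = 854 × 1.149 = 981.2 mol/s.
N₂ fed = 981.2 × 79/21 = 3691 mol/s.
Fuel reacted = 0.814 × 427 → ξ = 347.6 mol/s.
Outlet (n = n₀ + ν ξ):
  CH₄: 427 − 1(347.6) = 79.42
  O₂: 981.2 − 2(347.6) = 286.1
  N₂: 3691 (inert)
  CO₂: 0 + 1(347.6) = 347.6
  H₂O: 0 + 2(347.6) = 695.2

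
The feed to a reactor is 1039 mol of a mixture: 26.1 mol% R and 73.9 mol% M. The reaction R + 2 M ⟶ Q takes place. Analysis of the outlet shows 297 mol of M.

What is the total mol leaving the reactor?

568 mol

For M: n = n₀ − 2ξ → 297 = 767.8 − 2ξ, giving ξ = 235.4 mol.
Outlet amounts (n = n₀ + ν ξ):
  R: 271.2 − 1(235.4) = 35.77
  M: 767.8 − 2(235.4) = 297
  Q: 0 + 1(235.4) = 235.4
Total out = 35.77 + 297 + 235.4 = 568.2 mol.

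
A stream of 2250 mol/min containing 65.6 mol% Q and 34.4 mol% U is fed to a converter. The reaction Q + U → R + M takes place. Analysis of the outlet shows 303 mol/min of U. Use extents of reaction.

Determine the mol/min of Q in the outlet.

1000 mol/min

For U: n = n₀ − 1ξ → 303 = 774 − 1ξ, giving ξ = 471 mol/min.
Outlet amounts (n = n₀ + ν ξ):
  Q: 1476 − 1(471) = 1005
  U: 774 − 1(471) = 303
  R: 0 + 1(471) = 471
  M: 0 + 1(471) = 471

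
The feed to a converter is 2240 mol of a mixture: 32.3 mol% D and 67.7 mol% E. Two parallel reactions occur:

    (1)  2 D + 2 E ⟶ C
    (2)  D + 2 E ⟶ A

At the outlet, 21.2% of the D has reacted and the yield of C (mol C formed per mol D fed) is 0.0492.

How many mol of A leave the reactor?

Yield of C: 1ξ₁ / 723.5 = 0.0492 → ξ₁ = 35.6 mol.
Conversion of D: 2ξ₁ + 1ξ₂ = 0.212 × 723.5 = 153.4 → ξ₂ = 82.19 mol.
Outlet amounts (n = n₀ + Σ ν·ξ):
  D: 723.5 − 2(35.6) − 1(82.19) = 570.1
  E: 1516 − 2(35.6) − 2(82.19) = 1281
  C: 0 + 1(35.6) = 35.6
  A: 0 + 1(82.19) = 82.19

82.2 mol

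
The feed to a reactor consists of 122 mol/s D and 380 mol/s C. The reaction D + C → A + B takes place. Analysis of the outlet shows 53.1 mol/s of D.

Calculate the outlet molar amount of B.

For D: n = n₀ − 1ξ → 53.1 = 122 − 1ξ, giving ξ = 68.9 mol/s.
Outlet amounts (n = n₀ + ν ξ):
  D: 122 − 1(68.9) = 53.1
  C: 380 − 1(68.9) = 311.1
  A: 0 + 1(68.9) = 68.9
  B: 0 + 1(68.9) = 68.9

68.9 mol/s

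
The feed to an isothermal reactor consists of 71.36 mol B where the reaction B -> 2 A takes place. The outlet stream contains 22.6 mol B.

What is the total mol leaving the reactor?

For B: n = n₀ − 1ξ → 22.6 = 71.36 − 1ξ, giving ξ = 48.76 mol.
Outlet amounts (n = n₀ + ν ξ):
  B: 71.36 − 1(48.76) = 22.6
  A: 0 + 2(48.76) = 97.52
Total out = 22.6 + 97.52 = 120.1 mol.

120 mol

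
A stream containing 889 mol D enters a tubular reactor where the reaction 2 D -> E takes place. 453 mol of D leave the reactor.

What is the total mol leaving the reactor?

For D: n = n₀ − 2ξ → 453 = 889 − 2ξ, giving ξ = 218 mol.
Outlet amounts (n = n₀ + ν ξ):
  D: 889 − 2(218) = 453
  E: 0 + 1(218) = 218
Total out = 453 + 218 = 671 mol.

671 mol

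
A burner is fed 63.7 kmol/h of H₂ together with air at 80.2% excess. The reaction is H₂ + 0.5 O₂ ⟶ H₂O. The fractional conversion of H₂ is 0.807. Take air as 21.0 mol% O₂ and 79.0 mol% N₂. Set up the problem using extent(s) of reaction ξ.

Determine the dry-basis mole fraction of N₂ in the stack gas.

0.831

Stoichiometric O₂ = 0.5 × 63.7 = 31.85 kmol/h; O₂ fed = 31.85 × 1.802 = 57.39 kmol/h.
N₂ fed = 57.39 × 79/21 = 215.9 kmol/h.
Fuel reacted = 0.807 × 63.7 → ξ = 51.41 kmol/h.
Outlet (n = n₀ + ν ξ):
  H₂: 63.7 − 1(51.41) = 12.29
  O₂: 57.39 − 0.5(51.41) = 31.69
  N₂: 215.9 (inert)
  H₂O: 0 + 1(51.41) = 51.41
Dry total = 259.9 kmol/h; y_N₂ (dry) = 215.9 / 259.9 = 0.8308.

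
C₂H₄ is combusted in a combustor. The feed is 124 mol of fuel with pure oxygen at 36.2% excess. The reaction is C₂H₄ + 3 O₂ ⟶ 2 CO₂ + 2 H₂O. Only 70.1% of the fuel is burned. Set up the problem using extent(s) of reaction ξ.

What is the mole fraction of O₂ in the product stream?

0.39

Stoichiometric O₂ = 3 × 124 = 372 mol; O₂ fed = 372 × 1.362 = 506.7 mol.
Fuel reacted = 0.701 × 124 → ξ = 86.92 mol.
Outlet (n = n₀ + ν ξ):
  C₂H₄: 124 − 1(86.92) = 37.08
  O₂: 506.7 − 3(86.92) = 245.9
  CO₂: 0 + 2(86.92) = 173.8
  H₂O: 0 + 2(86.92) = 173.8
Total out = 630.7 mol; y_O₂ = 245.9 / 630.7 = 0.3899.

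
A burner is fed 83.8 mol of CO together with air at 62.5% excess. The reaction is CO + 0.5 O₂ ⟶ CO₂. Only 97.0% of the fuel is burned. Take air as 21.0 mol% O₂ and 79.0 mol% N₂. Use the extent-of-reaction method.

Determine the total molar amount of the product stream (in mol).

367 mol

Stoichiometric O₂ = 0.5 × 83.8 = 41.9 mol; O₂ fed = 41.9 × 1.625 = 68.09 mol.
N₂ fed = 68.09 × 79/21 = 256.1 mol.
Fuel reacted = 0.97 × 83.8 → ξ = 81.29 mol.
Outlet (n = n₀ + ν ξ):
  CO: 83.8 − 1(81.29) = 2.514
  O₂: 68.09 − 0.5(81.29) = 27.44
  N₂: 256.1 (inert)
  CO₂: 0 + 1(81.29) = 81.29
Total out = 2.514 + 27.44 + 256.1 + 81.29 = 367.4 mol.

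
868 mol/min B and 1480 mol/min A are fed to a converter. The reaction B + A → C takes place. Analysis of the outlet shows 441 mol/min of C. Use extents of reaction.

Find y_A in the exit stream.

For C: n = n₀ + 1ξ → 441 = 0 + 1ξ, giving ξ = 441 mol/min.
Outlet amounts (n = n₀ + ν ξ):
  B: 868 − 1(441) = 427
  A: 1480 − 1(441) = 1039
  C: 0 + 1(441) = 441
Total out = 1907 mol/min; y_A = 1039 / 1907 = 0.5448.

0.545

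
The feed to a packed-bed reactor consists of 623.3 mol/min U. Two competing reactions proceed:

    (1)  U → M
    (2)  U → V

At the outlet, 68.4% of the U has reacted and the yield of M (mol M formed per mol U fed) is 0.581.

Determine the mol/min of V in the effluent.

64.2 mol/min

Yield of M: 1ξ₁ / 623.3 = 0.581 → ξ₁ = 362.1 mol/min.
Conversion of U: 1ξ₁ + 1ξ₂ = 0.684 × 623.3 = 426.3 → ξ₂ = 64.2 mol/min.
Outlet amounts (n = n₀ + Σ ν·ξ):
  U: 623.3 − 1(362.1) − 1(64.2) = 197
  M: 0 + 1(362.1) = 362.1
  V: 0 + 1(64.2) = 64.2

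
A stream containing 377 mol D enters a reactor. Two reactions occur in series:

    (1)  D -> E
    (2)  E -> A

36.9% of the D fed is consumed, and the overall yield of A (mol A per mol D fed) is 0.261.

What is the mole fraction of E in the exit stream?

0.108

Conversion of D: D consumed = 1ξ₁ = 0.369 × 377 → ξ₁ = 139.1 mol.
Yield of A: 1ξ₂ / 377 = 0.261 → ξ₂ = 98.4 mol.
Outlet amounts (n = n₀ + Σ ν·ξ):
  D: 377 − 1(139.1) = 237.9
  E: 0 + 1(139.1) − 1(98.4) = 40.72
  A: 0 + 1(98.4) = 98.4
Total out = 377 mol; y_E = 40.72 / 377 = 0.108.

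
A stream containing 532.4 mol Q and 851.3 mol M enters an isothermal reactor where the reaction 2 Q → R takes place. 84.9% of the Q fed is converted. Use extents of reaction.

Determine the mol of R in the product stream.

226 mol

Q reacted = 0.849 × 532.4 = 452 mol; ν_Q = −2, so ξ = 452/2 = 226 mol.
Outlet amounts (n = n₀ + ν ξ):
  Q: 532.4 − 2(226) = 80.39
  R: 0 + 1(226) = 226
  M: 851.3 (inert)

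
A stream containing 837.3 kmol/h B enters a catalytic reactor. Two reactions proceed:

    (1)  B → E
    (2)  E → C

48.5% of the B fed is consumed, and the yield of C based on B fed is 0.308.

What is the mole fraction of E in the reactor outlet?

Conversion of B: B consumed = 1ξ₁ = 0.485 × 837.3 → ξ₁ = 406.1 kmol/h.
Yield of C: 1ξ₂ / 837.3 = 0.308 → ξ₂ = 257.9 kmol/h.
Outlet amounts (n = n₀ + Σ ν·ξ):
  B: 837.3 − 1(406.1) = 431.2
  E: 0 + 1(406.1) − 1(257.9) = 148.2
  C: 0 + 1(257.9) = 257.9
Total out = 837.3 kmol/h; y_E = 148.2 / 837.3 = 0.177.

0.177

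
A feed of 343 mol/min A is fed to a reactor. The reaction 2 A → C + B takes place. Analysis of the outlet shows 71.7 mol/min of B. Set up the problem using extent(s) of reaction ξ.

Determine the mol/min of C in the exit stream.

For B: n = n₀ + 1ξ → 71.7 = 0 + 1ξ, giving ξ = 71.7 mol/min.
Outlet amounts (n = n₀ + ν ξ):
  A: 343 − 2(71.7) = 199.6
  C: 0 + 1(71.7) = 71.7
  B: 0 + 1(71.7) = 71.7

71.7 mol/min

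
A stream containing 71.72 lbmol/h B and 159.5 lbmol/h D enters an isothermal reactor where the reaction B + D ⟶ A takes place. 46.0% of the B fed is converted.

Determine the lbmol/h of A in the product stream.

33 lbmol/h

B reacted = 0.46 × 71.72 = 32.99 lbmol/h; ν_B = −1, so ξ = 32.99/1 = 32.99 lbmol/h.
Outlet amounts (n = n₀ + ν ξ):
  B: 71.72 − 1(32.99) = 38.73
  D: 159.5 − 1(32.99) = 126.5
  A: 0 + 1(32.99) = 32.99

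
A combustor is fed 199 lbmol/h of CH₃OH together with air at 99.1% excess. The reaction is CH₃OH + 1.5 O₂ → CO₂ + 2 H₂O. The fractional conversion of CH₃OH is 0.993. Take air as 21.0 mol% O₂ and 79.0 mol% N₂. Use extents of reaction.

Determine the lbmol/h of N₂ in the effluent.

Stoichiometric O₂ = 1.5 × 199 = 298.5 lbmol/h; O₂ fed = 298.5 × 1.991 = 594.3 lbmol/h.
N₂ fed = 594.3 × 79/21 = 2236 lbmol/h.
Fuel reacted = 0.993 × 199 → ξ = 197.6 lbmol/h.
Outlet (n = n₀ + ν ξ):
  CH₃OH: 199 − 1(197.6) = 1.393
  O₂: 594.3 − 1.5(197.6) = 297.9
  N₂: 2236 (inert)
  CO₂: 0 + 1(197.6) = 197.6
  H₂O: 0 + 2(197.6) = 395.2

2240 lbmol/h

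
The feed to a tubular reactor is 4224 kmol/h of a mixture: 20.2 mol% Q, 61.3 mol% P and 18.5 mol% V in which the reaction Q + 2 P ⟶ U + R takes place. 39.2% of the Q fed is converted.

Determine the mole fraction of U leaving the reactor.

Q reacted = 0.392 × 853.2 = 334.5 kmol/h; ν_Q = −1, so ξ = 334.5/1 = 334.5 kmol/h.
Outlet amounts (n = n₀ + ν ξ):
  Q: 853.2 − 1(334.5) = 518.8
  P: 2589 − 2(334.5) = 1920
  U: 0 + 1(334.5) = 334.5
  R: 0 + 1(334.5) = 334.5
  V: 781.4 (inert)
Total out = 3890 kmol/h; y_U = 334.5 / 3890 = 0.08599.

0.086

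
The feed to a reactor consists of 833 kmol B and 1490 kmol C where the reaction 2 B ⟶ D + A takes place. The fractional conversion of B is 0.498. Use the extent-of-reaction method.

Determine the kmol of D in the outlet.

207 kmol

B reacted = 0.498 × 833 = 414.8 kmol; ν_B = −2, so ξ = 414.8/2 = 207.4 kmol.
Outlet amounts (n = n₀ + ν ξ):
  B: 833 − 2(207.4) = 418.2
  D: 0 + 1(207.4) = 207.4
  A: 0 + 1(207.4) = 207.4
  C: 1490 (inert)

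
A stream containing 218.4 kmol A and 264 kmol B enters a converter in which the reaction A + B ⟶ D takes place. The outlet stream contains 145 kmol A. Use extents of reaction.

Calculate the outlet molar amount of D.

For A: n = n₀ − 1ξ → 145 = 218.4 − 1ξ, giving ξ = 73.4 kmol.
Outlet amounts (n = n₀ + ν ξ):
  A: 218.4 − 1(73.4) = 145
  B: 264 − 1(73.4) = 190.6
  D: 0 + 1(73.4) = 73.4

73.4 kmol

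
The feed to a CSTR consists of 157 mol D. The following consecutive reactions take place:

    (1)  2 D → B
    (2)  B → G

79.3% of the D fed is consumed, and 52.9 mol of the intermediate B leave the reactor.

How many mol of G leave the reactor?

Conversion of D: D consumed = 2ξ₁ = 0.793 × 157 → ξ₁ = 62.25 mol.
B balance: n_B = 0 + 1ξ₁ − 1ξ₂ = 52.9 → ξ₂ = (1·62.25 − 52.9)/1 = 9.351 mol.
Outlet amounts (n = n₀ + Σ ν·ξ):
  D: 157 − 2(62.25) = 32.5
  B: 0 + 1(62.25) − 1(9.351) = 52.9
  G: 0 + 1(9.351) = 9.351

9.35 mol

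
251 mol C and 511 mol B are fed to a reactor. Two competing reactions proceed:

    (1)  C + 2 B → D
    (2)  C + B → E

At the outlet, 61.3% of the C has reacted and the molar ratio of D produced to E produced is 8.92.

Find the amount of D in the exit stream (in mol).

138 mol

Conversion of C: C consumed = 0.613 × 251 = 153.9 mol = 1ξ₁ + 1ξ₂.
Selectivity: 1ξ₁ / (1ξ₂) = 8.92 → ξ₁ = 8.92 ξ₂.
Substitute: (1·8.92 + 1) ξ₂ = 153.9 → ξ₂ = 15.51 mol, ξ₁ = 138.4 mol.
Outlet amounts (n = n₀ + Σ ν·ξ):
  C: 251 − 1(138.4) − 1(15.51) = 97.14
  B: 511 − 2(138.4) − 1(15.51) = 218.8
  D: 0 + 1(138.4) = 138.4
  E: 0 + 1(15.51) = 15.51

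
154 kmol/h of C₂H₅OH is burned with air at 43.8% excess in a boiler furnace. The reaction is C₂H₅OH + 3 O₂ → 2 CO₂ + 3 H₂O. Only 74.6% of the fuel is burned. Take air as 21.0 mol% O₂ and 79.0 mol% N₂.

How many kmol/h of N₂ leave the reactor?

Stoichiometric O₂ = 3 × 154 = 462 kmol/h; O₂ fed = 462 × 1.438 = 664.4 kmol/h.
N₂ fed = 664.4 × 79/21 = 2499 kmol/h.
Fuel reacted = 0.746 × 154 → ξ = 114.9 kmol/h.
Outlet (n = n₀ + ν ξ):
  C₂H₅OH: 154 − 1(114.9) = 39.12
  O₂: 664.4 − 3(114.9) = 319.7
  N₂: 2499 (inert)
  CO₂: 0 + 2(114.9) = 229.8
  H₂O: 0 + 3(114.9) = 344.7

2500 kmol/h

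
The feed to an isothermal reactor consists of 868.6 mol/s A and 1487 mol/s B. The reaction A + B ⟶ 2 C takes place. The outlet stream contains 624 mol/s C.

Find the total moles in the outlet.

For C: n = n₀ + 2ξ → 624 = 0 + 2ξ, giving ξ = 312 mol/s.
Outlet amounts (n = n₀ + ν ξ):
  A: 868.6 − 1(312) = 556.6
  B: 1487 − 1(312) = 1175
  C: 0 + 2(312) = 624
Total out = 556.6 + 1175 + 624 = 2356 mol/s.

2360 mol/s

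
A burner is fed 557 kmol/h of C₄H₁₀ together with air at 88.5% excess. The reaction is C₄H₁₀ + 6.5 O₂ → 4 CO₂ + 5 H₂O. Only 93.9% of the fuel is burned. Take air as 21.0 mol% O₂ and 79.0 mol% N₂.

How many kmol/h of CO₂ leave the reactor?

2090 kmol/h

Stoichiometric O₂ = 6.5 × 557 = 3620 kmol/h; O₂ fed = 3620 × 1.885 = 6825 kmol/h.
N₂ fed = 6825 × 79/21 = 25670 kmol/h.
Fuel reacted = 0.939 × 557 → ξ = 523 kmol/h.
Outlet (n = n₀ + ν ξ):
  C₄H₁₀: 557 − 1(523) = 33.98
  O₂: 6825 − 6.5(523) = 3425
  N₂: 25670 (inert)
  CO₂: 0 + 4(523) = 2092
  H₂O: 0 + 5(523) = 2615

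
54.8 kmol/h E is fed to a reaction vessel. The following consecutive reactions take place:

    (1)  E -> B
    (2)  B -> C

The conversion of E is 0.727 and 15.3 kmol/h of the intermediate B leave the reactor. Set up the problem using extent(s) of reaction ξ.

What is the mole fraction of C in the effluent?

0.448

Conversion of E: E consumed = 1ξ₁ = 0.727 × 54.8 → ξ₁ = 39.84 kmol/h.
B balance: n_B = 0 + 1ξ₁ − 1ξ₂ = 15.3 → ξ₂ = (1·39.84 − 15.3)/1 = 24.54 kmol/h.
Outlet amounts (n = n₀ + Σ ν·ξ):
  E: 54.8 − 1(39.84) = 14.96
  B: 0 + 1(39.84) − 1(24.54) = 15.3
  C: 0 + 1(24.54) = 24.54
Total out = 54.8 kmol/h; y_C = 24.54 / 54.8 = 0.4478.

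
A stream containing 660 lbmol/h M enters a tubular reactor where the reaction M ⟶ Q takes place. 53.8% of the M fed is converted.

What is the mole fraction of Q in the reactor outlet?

M reacted = 0.538 × 660 = 355.1 lbmol/h; ν_M = −1, so ξ = 355.1/1 = 355.1 lbmol/h.
Outlet amounts (n = n₀ + ν ξ):
  M: 660 − 1(355.1) = 304.9
  Q: 0 + 1(355.1) = 355.1
Total out = 660 lbmol/h; y_Q = 355.1 / 660 = 0.538.

0.538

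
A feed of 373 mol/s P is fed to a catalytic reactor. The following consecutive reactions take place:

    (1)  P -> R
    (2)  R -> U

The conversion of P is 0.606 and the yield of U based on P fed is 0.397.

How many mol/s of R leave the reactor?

Conversion of P: P consumed = 1ξ₁ = 0.606 × 373 → ξ₁ = 226 mol/s.
Yield of U: 1ξ₂ / 373 = 0.397 → ξ₂ = 148.1 mol/s.
Outlet amounts (n = n₀ + Σ ν·ξ):
  P: 373 − 1(226) = 147
  R: 0 + 1(226) − 1(148.1) = 77.96
  U: 0 + 1(148.1) = 148.1

78 mol/s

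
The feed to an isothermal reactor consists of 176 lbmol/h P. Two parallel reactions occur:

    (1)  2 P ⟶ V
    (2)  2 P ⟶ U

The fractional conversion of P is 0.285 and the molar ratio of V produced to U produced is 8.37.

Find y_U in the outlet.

Conversion of P: P consumed = 0.285 × 176 = 50.16 lbmol/h = 2ξ₁ + 2ξ₂.
Selectivity: 1ξ₁ / (1ξ₂) = 8.37 → ξ₁ = 8.37 ξ₂.
Substitute: (2·8.37 + 2) ξ₂ = 50.16 → ξ₂ = 2.677 lbmol/h, ξ₁ = 22.4 lbmol/h.
Outlet amounts (n = n₀ + Σ ν·ξ):
  P: 176 − 2(22.4) − 2(2.677) = 125.8
  V: 0 + 1(22.4) = 22.4
  U: 0 + 1(2.677) = 2.677
Total out = 150.9 lbmol/h; y_U = 2.677 / 150.9 = 0.01774.

0.0177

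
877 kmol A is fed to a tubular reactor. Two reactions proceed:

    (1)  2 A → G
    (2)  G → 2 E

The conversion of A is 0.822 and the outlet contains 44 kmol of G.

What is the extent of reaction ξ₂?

ξ₂ = 316 kmol

Conversion of A: A consumed = 2ξ₁ = 0.822 × 877 → ξ₁ = 360.4 kmol.
G balance: n_G = 0 + 1ξ₁ − 1ξ₂ = 44 → ξ₂ = (1·360.4 − 44)/1 = 316.4 kmol.
Outlet amounts (n = n₀ + Σ ν·ξ):
  A: 877 − 2(360.4) = 156.1
  G: 0 + 1(360.4) − 1(316.4) = 44
  E: 0 + 2(316.4) = 632.9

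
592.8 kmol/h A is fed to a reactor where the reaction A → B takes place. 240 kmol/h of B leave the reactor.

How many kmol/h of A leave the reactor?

For B: n = n₀ + 1ξ → 240 = 0 + 1ξ, giving ξ = 240 kmol/h.
Outlet amounts (n = n₀ + ν ξ):
  A: 592.8 − 1(240) = 352.8
  B: 0 + 1(240) = 240

353 kmol/h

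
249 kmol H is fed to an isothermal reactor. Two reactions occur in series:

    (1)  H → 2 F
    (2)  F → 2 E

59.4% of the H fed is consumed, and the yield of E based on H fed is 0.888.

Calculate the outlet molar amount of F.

185 kmol

Conversion of H: H consumed = 1ξ₁ = 0.594 × 249 → ξ₁ = 147.9 kmol.
Yield of E: 2ξ₂ / 249 = 0.888 → ξ₂ = 110.6 kmol.
Outlet amounts (n = n₀ + Σ ν·ξ):
  H: 249 − 1(147.9) = 101.1
  F: 0 + 2(147.9) − 1(110.6) = 185.3
  E: 0 + 2(110.6) = 221.1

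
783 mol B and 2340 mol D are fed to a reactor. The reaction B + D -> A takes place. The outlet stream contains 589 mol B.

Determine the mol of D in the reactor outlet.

2150 mol

For B: n = n₀ − 1ξ → 589 = 783 − 1ξ, giving ξ = 194 mol.
Outlet amounts (n = n₀ + ν ξ):
  B: 783 − 1(194) = 589
  D: 2340 − 1(194) = 2146
  A: 0 + 1(194) = 194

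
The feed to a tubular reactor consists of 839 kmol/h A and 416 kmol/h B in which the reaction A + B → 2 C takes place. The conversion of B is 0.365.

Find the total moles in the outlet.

1260 kmol/h

B reacted = 0.365 × 416 = 151.8 kmol/h; ν_B = −1, so ξ = 151.8/1 = 151.8 kmol/h.
Outlet amounts (n = n₀ + ν ξ):
  A: 839 − 1(151.8) = 687.2
  B: 416 − 1(151.8) = 264.2
  C: 0 + 2(151.8) = 303.7
Total out = 687.2 + 264.2 + 303.7 = 1255 kmol/h.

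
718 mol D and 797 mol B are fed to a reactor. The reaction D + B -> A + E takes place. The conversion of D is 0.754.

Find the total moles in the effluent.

D reacted = 0.754 × 718 = 541.4 mol; ν_D = −1, so ξ = 541.4/1 = 541.4 mol.
Outlet amounts (n = n₀ + ν ξ):
  D: 718 − 1(541.4) = 176.6
  B: 797 − 1(541.4) = 255.6
  A: 0 + 1(541.4) = 541.4
  E: 0 + 1(541.4) = 541.4
Total out = 176.6 + 255.6 + 541.4 + 541.4 = 1515 mol.

1520 mol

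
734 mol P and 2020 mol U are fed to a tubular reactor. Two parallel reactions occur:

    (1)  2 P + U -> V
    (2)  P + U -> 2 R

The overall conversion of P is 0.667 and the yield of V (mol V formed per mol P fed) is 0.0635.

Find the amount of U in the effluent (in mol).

Yield of V: 1ξ₁ / 734 = 0.0635 → ξ₁ = 46.61 mol.
Conversion of P: 2ξ₁ + 1ξ₂ = 0.667 × 734 = 489.6 → ξ₂ = 396.4 mol.
Outlet amounts (n = n₀ + Σ ν·ξ):
  P: 734 − 2(46.61) − 1(396.4) = 244.4
  U: 2020 − 1(46.61) − 1(396.4) = 1577
  V: 0 + 1(46.61) = 46.61
  R: 0 + 2(396.4) = 792.7

1580 mol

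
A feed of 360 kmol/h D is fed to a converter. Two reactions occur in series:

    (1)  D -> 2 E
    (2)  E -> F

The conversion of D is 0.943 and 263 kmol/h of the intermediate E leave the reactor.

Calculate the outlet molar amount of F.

Conversion of D: D consumed = 1ξ₁ = 0.943 × 360 → ξ₁ = 339.5 kmol/h.
E balance: n_E = 0 + 2ξ₁ − 1ξ₂ = 263 → ξ₂ = (2·339.5 − 263)/1 = 416 kmol/h.
Outlet amounts (n = n₀ + Σ ν·ξ):
  D: 360 − 1(339.5) = 20.52
  E: 0 + 2(339.5) − 1(416) = 263
  F: 0 + 1(416) = 416

416 kmol/h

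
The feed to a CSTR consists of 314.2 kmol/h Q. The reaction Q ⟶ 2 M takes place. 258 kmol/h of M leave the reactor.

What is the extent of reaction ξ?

ξ = 129 kmol/h

For M: n = n₀ + 2ξ → 258 = 0 + 2ξ, giving ξ = 129 kmol/h.
Outlet amounts (n = n₀ + ν ξ):
  Q: 314.2 − 1(129) = 185.2
  M: 0 + 2(129) = 258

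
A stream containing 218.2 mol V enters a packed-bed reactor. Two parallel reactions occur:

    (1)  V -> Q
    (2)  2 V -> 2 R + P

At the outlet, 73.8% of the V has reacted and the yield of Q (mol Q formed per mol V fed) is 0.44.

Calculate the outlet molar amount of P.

Yield of Q: 1ξ₁ / 218.2 = 0.44 → ξ₁ = 96.01 mol.
Conversion of V: 1ξ₁ + 2ξ₂ = 0.738 × 218.2 = 161 → ξ₂ = 32.51 mol.
Outlet amounts (n = n₀ + Σ ν·ξ):
  V: 218.2 − 1(96.01) − 2(32.51) = 57.17
  Q: 0 + 1(96.01) = 96.01
  R: 0 + 2(32.51) = 65.02
  P: 0 + 1(32.51) = 32.51

32.5 mol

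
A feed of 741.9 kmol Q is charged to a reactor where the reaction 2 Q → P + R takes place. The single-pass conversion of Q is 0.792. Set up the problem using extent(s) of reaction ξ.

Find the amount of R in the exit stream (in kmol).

Q reacted = 0.792 × 741.9 = 587.6 kmol; ν_Q = −2, so ξ = 587.6/2 = 293.8 kmol.
Outlet amounts (n = n₀ + ν ξ):
  Q: 741.9 − 2(293.8) = 154.3
  P: 0 + 1(293.8) = 293.8
  R: 0 + 1(293.8) = 293.8

294 kmol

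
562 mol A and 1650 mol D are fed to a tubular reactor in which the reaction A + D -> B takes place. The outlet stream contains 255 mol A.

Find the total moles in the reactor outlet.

For A: n = n₀ − 1ξ → 255 = 562 − 1ξ, giving ξ = 307 mol.
Outlet amounts (n = n₀ + ν ξ):
  A: 562 − 1(307) = 255
  D: 1650 − 1(307) = 1343
  B: 0 + 1(307) = 307
Total out = 255 + 1343 + 307 = 1905 mol.

1900 mol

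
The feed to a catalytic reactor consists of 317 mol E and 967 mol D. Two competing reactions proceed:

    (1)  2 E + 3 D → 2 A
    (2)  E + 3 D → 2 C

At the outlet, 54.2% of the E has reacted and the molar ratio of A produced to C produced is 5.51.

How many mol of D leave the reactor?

688 mol

Conversion of E: E consumed = 0.542 × 317 = 171.8 mol = 2ξ₁ + 1ξ₂.
Selectivity: 2ξ₁ / (2ξ₂) = 5.51 → ξ₁ = 5.51 ξ₂.
Substitute: (2·5.51 + 1) ξ₂ = 171.8 → ξ₂ = 14.29 mol, ξ₁ = 78.76 mol.
Outlet amounts (n = n₀ + Σ ν·ξ):
  E: 317 − 2(78.76) − 1(14.29) = 145.2
  D: 967 − 3(78.76) − 3(14.29) = 687.8
  A: 0 + 2(78.76) = 157.5
  C: 0 + 2(14.29) = 28.59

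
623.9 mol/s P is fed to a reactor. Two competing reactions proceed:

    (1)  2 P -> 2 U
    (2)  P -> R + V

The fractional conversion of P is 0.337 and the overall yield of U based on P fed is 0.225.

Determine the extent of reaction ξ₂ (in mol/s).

Yield of U: 2ξ₁ / 623.9 = 0.225 → ξ₁ = 70.19 mol/s.
Conversion of P: 2ξ₁ + 1ξ₂ = 0.337 × 623.9 = 210.3 → ξ₂ = 69.88 mol/s.
Outlet amounts (n = n₀ + Σ ν·ξ):
  P: 623.9 − 2(70.19) − 1(69.88) = 413.6
  U: 0 + 2(70.19) = 140.4
  R: 0 + 1(69.88) = 69.88
  V: 0 + 1(69.88) = 69.88

ξ₂ = 69.9 mol/s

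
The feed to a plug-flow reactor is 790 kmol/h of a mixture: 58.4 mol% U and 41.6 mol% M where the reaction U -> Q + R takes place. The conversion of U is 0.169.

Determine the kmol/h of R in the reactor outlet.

U reacted = 0.169 × 461.4 = 77.97 kmol/h; ν_U = −1, so ξ = 77.97/1 = 77.97 kmol/h.
Outlet amounts (n = n₀ + ν ξ):
  U: 461.4 − 1(77.97) = 383.4
  Q: 0 + 1(77.97) = 77.97
  R: 0 + 1(77.97) = 77.97
  M: 328.6 (inert)

78 kmol/h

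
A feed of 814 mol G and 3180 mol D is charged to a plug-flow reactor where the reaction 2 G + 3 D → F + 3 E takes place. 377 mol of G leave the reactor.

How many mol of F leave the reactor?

218 mol

For G: n = n₀ − 2ξ → 377 = 814 − 2ξ, giving ξ = 218.5 mol.
Outlet amounts (n = n₀ + ν ξ):
  G: 814 − 2(218.5) = 377
  D: 3180 − 3(218.5) = 2524
  F: 0 + 1(218.5) = 218.5
  E: 0 + 3(218.5) = 655.5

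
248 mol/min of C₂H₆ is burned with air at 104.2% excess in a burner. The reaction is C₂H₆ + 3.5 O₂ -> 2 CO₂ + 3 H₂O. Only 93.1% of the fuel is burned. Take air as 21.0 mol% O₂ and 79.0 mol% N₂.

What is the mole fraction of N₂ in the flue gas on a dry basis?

0.822

Stoichiometric O₂ = 3.5 × 248 = 868 mol/min; O₂ fed = 868 × 2.042 = 1772 mol/min.
N₂ fed = 1772 × 79/21 = 6668 mol/min.
Fuel reacted = 0.931 × 248 → ξ = 230.9 mol/min.
Outlet (n = n₀ + ν ξ):
  C₂H₆: 248 − 1(230.9) = 17.11
  O₂: 1772 − 3.5(230.9) = 964.3
  N₂: 6668 (inert)
  CO₂: 0 + 2(230.9) = 461.8
  H₂O: 0 + 3(230.9) = 692.7
Dry total = 8111 mol/min; y_N₂ (dry) = 6668 / 8111 = 0.8221.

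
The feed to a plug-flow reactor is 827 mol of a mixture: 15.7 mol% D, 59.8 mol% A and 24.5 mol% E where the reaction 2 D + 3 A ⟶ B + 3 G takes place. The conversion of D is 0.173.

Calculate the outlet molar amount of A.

D reacted = 0.173 × 129.8 = 22.46 mol; ν_D = −2, so ξ = 22.46/2 = 11.23 mol.
Outlet amounts (n = n₀ + ν ξ):
  D: 129.8 − 2(11.23) = 107.4
  A: 494.5 − 3(11.23) = 460.9
  B: 0 + 1(11.23) = 11.23
  G: 0 + 3(11.23) = 33.69
  E: 202.6 (inert)

461 mol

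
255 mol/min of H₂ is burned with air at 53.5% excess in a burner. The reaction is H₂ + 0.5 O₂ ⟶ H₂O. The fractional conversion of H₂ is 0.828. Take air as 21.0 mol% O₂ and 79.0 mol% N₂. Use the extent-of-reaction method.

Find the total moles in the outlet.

1080 mol/min

Stoichiometric O₂ = 0.5 × 255 = 127.5 mol/min; O₂ fed = 127.5 × 1.535 = 195.7 mol/min.
N₂ fed = 195.7 × 79/21 = 736.3 mol/min.
Fuel reacted = 0.828 × 255 → ξ = 211.1 mol/min.
Outlet (n = n₀ + ν ξ):
  H₂: 255 − 1(211.1) = 43.86
  O₂: 195.7 − 0.5(211.1) = 90.14
  N₂: 736.3 (inert)
  H₂O: 0 + 1(211.1) = 211.1
Total out = 43.86 + 90.14 + 736.3 + 211.1 = 1081 mol/min.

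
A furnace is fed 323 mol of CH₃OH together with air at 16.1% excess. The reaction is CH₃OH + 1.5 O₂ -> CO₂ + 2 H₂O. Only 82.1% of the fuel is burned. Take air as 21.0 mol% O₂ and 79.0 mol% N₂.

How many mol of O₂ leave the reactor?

165 mol

Stoichiometric O₂ = 1.5 × 323 = 484.5 mol; O₂ fed = 484.5 × 1.161 = 562.5 mol.
N₂ fed = 562.5 × 79/21 = 2116 mol.
Fuel reacted = 0.821 × 323 → ξ = 265.2 mol.
Outlet (n = n₀ + ν ξ):
  CH₃OH: 323 − 1(265.2) = 57.82
  O₂: 562.5 − 1.5(265.2) = 164.7
  N₂: 2116 (inert)
  CO₂: 0 + 1(265.2) = 265.2
  H₂O: 0 + 2(265.2) = 530.4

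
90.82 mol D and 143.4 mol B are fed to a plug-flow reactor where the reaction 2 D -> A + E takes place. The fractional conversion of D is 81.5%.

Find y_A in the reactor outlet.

D reacted = 0.815 × 90.82 = 74.02 mol; ν_D = −2, so ξ = 74.02/2 = 37.01 mol.
Outlet amounts (n = n₀ + ν ξ):
  D: 90.82 − 2(37.01) = 16.8
  A: 0 + 1(37.01) = 37.01
  E: 0 + 1(37.01) = 37.01
  B: 143.4 (inert)
Total out = 234.2 mol; y_A = 37.01 / 234.2 = 0.158.

0.158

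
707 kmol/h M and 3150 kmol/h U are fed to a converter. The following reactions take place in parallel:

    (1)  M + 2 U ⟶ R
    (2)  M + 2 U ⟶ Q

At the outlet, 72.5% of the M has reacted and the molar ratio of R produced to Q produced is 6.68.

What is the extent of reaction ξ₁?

Conversion of M: M consumed = 0.725 × 707 = 512.6 kmol/h = 1ξ₁ + 1ξ₂.
Selectivity: 1ξ₁ / (1ξ₂) = 6.68 → ξ₁ = 6.68 ξ₂.
Substitute: (1·6.68 + 1) ξ₂ = 512.6 → ξ₂ = 66.74 kmol/h, ξ₁ = 445.8 kmol/h.
Outlet amounts (n = n₀ + Σ ν·ξ):
  M: 707 − 1(445.8) − 1(66.74) = 194.4
  U: 3150 − 2(445.8) − 2(66.74) = 2125
  R: 0 + 1(445.8) = 445.8
  Q: 0 + 1(66.74) = 66.74

ξ₁ = 446 kmol/h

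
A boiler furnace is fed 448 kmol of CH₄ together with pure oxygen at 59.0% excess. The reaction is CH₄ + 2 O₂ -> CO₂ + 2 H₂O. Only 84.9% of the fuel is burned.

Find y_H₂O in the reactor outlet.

0.406

Stoichiometric O₂ = 2 × 448 = 896 kmol; O₂ fed = 896 × 1.590 = 1425 kmol.
Fuel reacted = 0.849 × 448 → ξ = 380.4 kmol.
Outlet (n = n₀ + ν ξ):
  CH₄: 448 − 1(380.4) = 67.65
  O₂: 1425 − 2(380.4) = 663.9
  CO₂: 0 + 1(380.4) = 380.4
  H₂O: 0 + 2(380.4) = 760.7
Total out = 1873 kmol; y_H₂O = 760.7 / 1873 = 0.4062.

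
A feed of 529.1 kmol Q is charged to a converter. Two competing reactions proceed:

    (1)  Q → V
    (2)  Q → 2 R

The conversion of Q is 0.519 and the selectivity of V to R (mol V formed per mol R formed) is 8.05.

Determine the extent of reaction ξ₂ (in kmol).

ξ₂ = 16.1 kmol

Conversion of Q: Q consumed = 0.519 × 529.1 = 274.6 kmol = 1ξ₁ + 1ξ₂.
Selectivity: 1ξ₁ / (2ξ₂) = 8.05 → ξ₁ = 16.1 ξ₂.
Substitute: (1·16.1 + 1) ξ₂ = 274.6 → ξ₂ = 16.06 kmol, ξ₁ = 258.5 kmol.
Outlet amounts (n = n₀ + Σ ν·ξ):
  Q: 529.1 − 1(258.5) − 1(16.06) = 254.5
  V: 0 + 1(258.5) = 258.5
  R: 0 + 2(16.06) = 32.12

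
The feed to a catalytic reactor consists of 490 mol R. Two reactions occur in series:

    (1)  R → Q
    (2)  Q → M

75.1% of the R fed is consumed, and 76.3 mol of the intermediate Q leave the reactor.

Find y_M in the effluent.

Conversion of R: R consumed = 1ξ₁ = 0.751 × 490 → ξ₁ = 368 mol.
Q balance: n_Q = 0 + 1ξ₁ − 1ξ₂ = 76.3 → ξ₂ = (1·368 − 76.3)/1 = 291.7 mol.
Outlet amounts (n = n₀ + Σ ν·ξ):
  R: 490 − 1(368) = 122
  Q: 0 + 1(368) − 1(291.7) = 76.3
  M: 0 + 1(291.7) = 291.7
Total out = 490 mol; y_M = 291.7 / 490 = 0.5953.

0.595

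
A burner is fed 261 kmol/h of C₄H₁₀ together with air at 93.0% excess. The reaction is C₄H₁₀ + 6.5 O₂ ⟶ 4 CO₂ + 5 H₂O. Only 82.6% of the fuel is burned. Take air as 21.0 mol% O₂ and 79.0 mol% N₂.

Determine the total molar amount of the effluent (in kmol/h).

Stoichiometric O₂ = 6.5 × 261 = 1696 kmol/h; O₂ fed = 1696 × 1.930 = 3274 kmol/h.
N₂ fed = 3274 × 79/21 = 12320 kmol/h.
Fuel reacted = 0.826 × 261 → ξ = 215.6 kmol/h.
Outlet (n = n₀ + ν ξ):
  C₄H₁₀: 261 − 1(215.6) = 45.41
  O₂: 3274 − 6.5(215.6) = 1873
  N₂: 12320 (inert)
  CO₂: 0 + 4(215.6) = 862.3
  H₂O: 0 + 5(215.6) = 1078
Total out = 45.41 + 1873 + 12320 + 862.3 + 1078 = 16180 kmol/h.

16200 kmol/h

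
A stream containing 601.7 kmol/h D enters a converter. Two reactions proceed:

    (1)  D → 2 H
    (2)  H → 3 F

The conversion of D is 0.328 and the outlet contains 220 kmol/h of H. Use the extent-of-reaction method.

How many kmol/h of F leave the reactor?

Conversion of D: D consumed = 1ξ₁ = 0.328 × 601.7 → ξ₁ = 197.4 kmol/h.
H balance: n_H = 0 + 2ξ₁ − 1ξ₂ = 220 → ξ₂ = (2·197.4 − 220)/1 = 174.7 kmol/h.
Outlet amounts (n = n₀ + Σ ν·ξ):
  D: 601.7 − 1(197.4) = 404.3
  H: 0 + 2(197.4) − 1(174.7) = 220
  F: 0 + 3(174.7) = 524.1

524 kmol/h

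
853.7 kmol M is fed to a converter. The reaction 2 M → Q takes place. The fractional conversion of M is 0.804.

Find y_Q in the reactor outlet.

0.672

M reacted = 0.804 × 853.7 = 686.4 kmol; ν_M = −2, so ξ = 686.4/2 = 343.2 kmol.
Outlet amounts (n = n₀ + ν ξ):
  M: 853.7 − 2(343.2) = 167.3
  Q: 0 + 1(343.2) = 343.2
Total out = 510.5 kmol; y_Q = 343.2 / 510.5 = 0.6722.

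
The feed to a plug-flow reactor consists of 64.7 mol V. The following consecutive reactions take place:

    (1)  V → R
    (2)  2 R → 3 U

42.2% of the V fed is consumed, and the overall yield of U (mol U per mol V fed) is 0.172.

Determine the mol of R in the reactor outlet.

Conversion of V: V consumed = 1ξ₁ = 0.422 × 64.7 → ξ₁ = 27.3 mol.
Yield of U: 3ξ₂ / 64.7 = 0.172 → ξ₂ = 3.709 mol.
Outlet amounts (n = n₀ + Σ ν·ξ):
  V: 64.7 − 1(27.3) = 37.4
  R: 0 + 1(27.3) − 2(3.709) = 19.88
  U: 0 + 3(3.709) = 11.13

19.9 mol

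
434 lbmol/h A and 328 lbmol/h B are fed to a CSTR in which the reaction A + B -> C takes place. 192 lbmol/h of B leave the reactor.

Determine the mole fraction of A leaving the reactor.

For B: n = n₀ − 1ξ → 192 = 328 − 1ξ, giving ξ = 136 lbmol/h.
Outlet amounts (n = n₀ + ν ξ):
  A: 434 − 1(136) = 298
  B: 328 − 1(136) = 192
  C: 0 + 1(136) = 136
Total out = 626 lbmol/h; y_A = 298 / 626 = 0.476.

0.476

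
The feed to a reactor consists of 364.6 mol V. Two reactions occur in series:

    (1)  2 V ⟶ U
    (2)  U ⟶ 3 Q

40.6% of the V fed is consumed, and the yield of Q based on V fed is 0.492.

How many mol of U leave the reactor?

14.2 mol

Conversion of V: V consumed = 2ξ₁ = 0.406 × 364.6 → ξ₁ = 74.01 mol.
Yield of Q: 3ξ₂ / 364.6 = 0.492 → ξ₂ = 59.79 mol.
Outlet amounts (n = n₀ + Σ ν·ξ):
  V: 364.6 − 2(74.01) = 216.6
  U: 0 + 1(74.01) − 1(59.79) = 14.22
  Q: 0 + 3(59.79) = 179.4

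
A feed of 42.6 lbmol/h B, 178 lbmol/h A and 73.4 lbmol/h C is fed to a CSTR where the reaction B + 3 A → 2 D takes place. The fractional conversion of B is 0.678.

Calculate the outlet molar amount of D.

B reacted = 0.678 × 42.6 = 28.88 lbmol/h; ν_B = −1, so ξ = 28.88/1 = 28.88 lbmol/h.
Outlet amounts (n = n₀ + ν ξ):
  B: 42.6 − 1(28.88) = 13.72
  A: 178 − 3(28.88) = 91.35
  D: 0 + 2(28.88) = 57.77
  C: 73.4 (inert)

57.8 lbmol/h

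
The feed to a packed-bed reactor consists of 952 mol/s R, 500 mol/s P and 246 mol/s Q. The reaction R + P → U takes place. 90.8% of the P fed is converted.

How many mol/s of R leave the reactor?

498 mol/s

P reacted = 0.908 × 500 = 454 mol/s; ν_P = −1, so ξ = 454/1 = 454 mol/s.
Outlet amounts (n = n₀ + ν ξ):
  R: 952 − 1(454) = 498
  P: 500 − 1(454) = 46
  U: 0 + 1(454) = 454
  Q: 246 (inert)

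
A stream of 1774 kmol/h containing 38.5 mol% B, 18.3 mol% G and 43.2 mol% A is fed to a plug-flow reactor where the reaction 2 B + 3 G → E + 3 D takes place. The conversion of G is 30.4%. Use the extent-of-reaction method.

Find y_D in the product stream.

0.0567

G reacted = 0.304 × 324.6 = 98.69 kmol/h; ν_G = −3, so ξ = 98.69/3 = 32.9 kmol/h.
Outlet amounts (n = n₀ + ν ξ):
  B: 683 − 2(32.9) = 617.2
  G: 324.6 − 3(32.9) = 226
  E: 0 + 1(32.9) = 32.9
  D: 0 + 3(32.9) = 98.69
  A: 766.4 (inert)
Total out = 1741 kmol/h; y_D = 98.69 / 1741 = 0.05668.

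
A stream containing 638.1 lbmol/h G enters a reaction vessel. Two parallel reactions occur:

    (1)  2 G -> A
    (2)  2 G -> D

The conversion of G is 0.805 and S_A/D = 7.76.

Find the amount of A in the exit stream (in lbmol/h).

Conversion of G: G consumed = 0.805 × 638.1 = 513.7 lbmol/h = 2ξ₁ + 2ξ₂.
Selectivity: 1ξ₁ / (1ξ₂) = 7.76 → ξ₁ = 7.76 ξ₂.
Substitute: (2·7.76 + 2) ξ₂ = 513.7 → ξ₂ = 29.32 lbmol/h, ξ₁ = 227.5 lbmol/h.
Outlet amounts (n = n₀ + Σ ν·ξ):
  G: 638.1 − 2(227.5) − 2(29.32) = 124.4
  A: 0 + 1(227.5) = 227.5
  D: 0 + 1(29.32) = 29.32

228 lbmol/h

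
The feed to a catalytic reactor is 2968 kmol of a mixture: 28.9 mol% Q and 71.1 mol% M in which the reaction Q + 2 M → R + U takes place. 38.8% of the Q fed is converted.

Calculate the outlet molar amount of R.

Q reacted = 0.388 × 857.8 = 332.8 kmol; ν_Q = −1, so ξ = 332.8/1 = 332.8 kmol.
Outlet amounts (n = n₀ + ν ξ):
  Q: 857.8 − 1(332.8) = 524.9
  M: 2110 − 2(332.8) = 1445
  R: 0 + 1(332.8) = 332.8
  U: 0 + 1(332.8) = 332.8

333 kmol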